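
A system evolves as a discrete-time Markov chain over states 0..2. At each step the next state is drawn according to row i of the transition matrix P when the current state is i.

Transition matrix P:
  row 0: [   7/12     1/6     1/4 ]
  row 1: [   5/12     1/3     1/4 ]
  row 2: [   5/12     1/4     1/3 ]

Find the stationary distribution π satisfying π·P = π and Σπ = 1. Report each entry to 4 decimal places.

Balance equations π_j = Σ_i π_i·P[i][j]:
  π_0 = 7/12·π_0 + 5/12·π_1 + 5/12·π_2
  π_1 = 1/6·π_0 + 1/3·π_1 + 1/4·π_2
  normalize: π_0 + π_1 + π_2 = 1
Solving the linear system gives exactly π = [1/2, 5/22, 3/11].

π = [0.5000, 0.2273, 0.2727]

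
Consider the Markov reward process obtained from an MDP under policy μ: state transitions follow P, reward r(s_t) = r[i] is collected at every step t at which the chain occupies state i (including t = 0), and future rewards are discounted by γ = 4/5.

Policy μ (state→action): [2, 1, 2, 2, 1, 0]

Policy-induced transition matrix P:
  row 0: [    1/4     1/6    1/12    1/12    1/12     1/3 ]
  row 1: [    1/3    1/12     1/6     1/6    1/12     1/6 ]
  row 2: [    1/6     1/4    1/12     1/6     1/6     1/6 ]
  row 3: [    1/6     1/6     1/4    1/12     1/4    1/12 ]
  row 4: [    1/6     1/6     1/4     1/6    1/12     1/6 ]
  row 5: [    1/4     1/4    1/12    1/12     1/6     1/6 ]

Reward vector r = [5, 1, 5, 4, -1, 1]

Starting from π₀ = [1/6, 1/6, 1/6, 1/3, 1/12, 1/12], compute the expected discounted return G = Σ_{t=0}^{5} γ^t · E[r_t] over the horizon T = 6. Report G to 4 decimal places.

G = 10.1164

t=0: π = [0.1667, 0.1667, 0.1667, 0.3333, 0.0833, 0.0833], E[r] = 3.1667, γ^t·E[r] = 3.166667, running G = 3.166667
t=1: π = [0.2153, 0.1736, 0.1667, 0.1181, 0.1597, 0.1667], E[r] = 2.5625, γ^t·E[r] = 2.050000, running G = 5.216667
t=2: π = [0.2274, 0.1800, 0.1441, 0.1250, 0.1308, 0.1927], E[r] = 2.5995, γ^t·E[r] = 1.663704, running G = 6.880370
t=3: π = [0.2317, 0.1797, 0.1410, 0.1212, 0.1322, 0.1942], E[r] = 2.5898, γ^t·E[r] = 1.325975, running G = 8.206346
t=4: π = [0.2321, 0.1796, 0.1406, 0.1211, 0.1315, 0.1952], E[r] = 2.5910, γ^t·E[r] = 1.061258, running G = 9.267603
t=5: π = [0.2322, 0.1797, 0.1404, 0.1210, 0.1315, 0.1953], E[r] = 2.5903, γ^t·E[r] = 0.848801, running G = 10.116404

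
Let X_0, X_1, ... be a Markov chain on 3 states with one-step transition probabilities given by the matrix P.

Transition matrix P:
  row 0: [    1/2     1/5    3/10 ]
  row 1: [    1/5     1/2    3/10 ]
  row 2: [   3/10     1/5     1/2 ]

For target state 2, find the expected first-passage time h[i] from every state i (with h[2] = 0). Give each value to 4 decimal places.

First-step conditioning: h[2] = 0; for i ≠ 2, h[i] = 1 + Σ_k P[i][k]·h[k].
  h[0] = 1 + 1/2·h[0] + 1/5·h[1]
  h[1] = 1 + 1/5·h[0] + 1/2·h[1]
Solving the 2×2 linear system over states ≠ 2 gives exactly h = [10/3, 10/3, 0] (h[2] = 0 is the target).

h = [3.3333, 3.3333, 0.0000]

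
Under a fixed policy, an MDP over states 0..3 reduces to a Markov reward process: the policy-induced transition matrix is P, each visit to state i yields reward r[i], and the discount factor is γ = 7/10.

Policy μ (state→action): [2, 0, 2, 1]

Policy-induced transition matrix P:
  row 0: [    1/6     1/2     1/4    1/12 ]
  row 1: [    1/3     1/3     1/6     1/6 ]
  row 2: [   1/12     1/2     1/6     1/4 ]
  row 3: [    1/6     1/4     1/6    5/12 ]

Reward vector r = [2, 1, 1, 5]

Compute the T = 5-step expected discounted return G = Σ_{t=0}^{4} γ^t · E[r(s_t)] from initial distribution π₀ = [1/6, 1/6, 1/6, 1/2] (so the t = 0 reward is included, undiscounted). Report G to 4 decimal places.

G = 7.0989

t=0: π = [0.1667, 0.1667, 0.1667, 0.5000], E[r] = 3.1667, γ^t·E[r] = 3.166667, running G = 3.166667
t=1: π = [0.1806, 0.3472, 0.1806, 0.2917], E[r] = 2.3472, γ^t·E[r] = 1.643056, running G = 4.809722
t=2: π = [0.2095, 0.3692, 0.1817, 0.2396], E[r] = 2.1678, γ^t·E[r] = 1.062234, running G = 5.871956
t=3: π = [0.2131, 0.3786, 0.1841, 0.2242], E[r] = 2.1101, γ^t·E[r] = 0.723747, running G = 6.595703
t=4: π = [0.2144, 0.3808, 0.1844, 0.2203], E[r] = 2.0957, γ^t·E[r] = 0.503174, running G = 7.098878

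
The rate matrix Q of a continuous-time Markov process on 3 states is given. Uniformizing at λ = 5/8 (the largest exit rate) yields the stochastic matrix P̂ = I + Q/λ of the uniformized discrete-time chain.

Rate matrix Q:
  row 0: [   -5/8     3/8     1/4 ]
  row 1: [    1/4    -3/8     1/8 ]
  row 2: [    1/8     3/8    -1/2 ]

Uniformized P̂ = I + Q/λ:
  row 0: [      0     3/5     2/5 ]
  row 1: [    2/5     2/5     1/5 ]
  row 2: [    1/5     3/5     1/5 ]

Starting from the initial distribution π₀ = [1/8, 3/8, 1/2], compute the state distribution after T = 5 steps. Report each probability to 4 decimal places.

π = [0.2498, 0.5000, 0.2501]

t=0: π = [0.1250, 0.3750, 0.5000]
t=1: π = [0.2500, 0.5250, 0.2250]
t=2: π = [0.2550, 0.4950, 0.2500]
t=3: π = [0.2480, 0.5010, 0.2510]
t=4: π = [0.2506, 0.4998, 0.2496]
t=5: π = [0.2498, 0.5000, 0.2501]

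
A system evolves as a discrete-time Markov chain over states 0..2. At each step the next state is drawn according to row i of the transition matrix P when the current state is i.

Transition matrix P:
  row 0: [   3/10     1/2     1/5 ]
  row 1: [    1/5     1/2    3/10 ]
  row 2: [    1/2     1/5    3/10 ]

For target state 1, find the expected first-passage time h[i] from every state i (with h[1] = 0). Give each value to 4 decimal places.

First-step conditioning: h[1] = 0; for i ≠ 1, h[i] = 1 + Σ_k P[i][k]·h[k].
  h[0] = 1 + 3/10·h[0] + 1/5·h[2]
  h[2] = 1 + 1/2·h[0] + 3/10·h[2]
Solving the 2×2 linear system over states ≠ 1 gives exactly h = [30/13, 0, 40/13] (h[1] = 0 is the target).

h = [2.3077, 0.0000, 3.0769]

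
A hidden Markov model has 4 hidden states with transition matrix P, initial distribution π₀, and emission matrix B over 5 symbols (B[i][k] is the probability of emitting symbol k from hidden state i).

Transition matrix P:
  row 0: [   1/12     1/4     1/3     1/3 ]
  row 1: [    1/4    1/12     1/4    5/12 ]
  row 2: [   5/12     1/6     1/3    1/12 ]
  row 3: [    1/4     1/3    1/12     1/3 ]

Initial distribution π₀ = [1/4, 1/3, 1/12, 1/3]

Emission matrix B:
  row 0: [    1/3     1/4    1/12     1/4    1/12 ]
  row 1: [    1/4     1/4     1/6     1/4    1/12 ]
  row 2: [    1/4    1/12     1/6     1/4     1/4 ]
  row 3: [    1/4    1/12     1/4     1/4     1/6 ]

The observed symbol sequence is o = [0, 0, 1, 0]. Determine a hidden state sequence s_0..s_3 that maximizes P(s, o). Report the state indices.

path = [1, 3, 1, 3]

t=0: δ = [8.333e-02, 8.333e-02, 2.083e-02, 8.333e-02]  (obs o_0=0)
t=1: δ = [6.944e-03, 6.944e-03, 6.944e-03, 8.681e-03]  ψ = [1, 3, 0, 1]  (obs o_1=0)
t=2: δ = [7.234e-04, 7.234e-04, 1.929e-04, 2.411e-04]  ψ = [2, 3, 0, 1]  (obs o_2=1)
t=3: δ = [6.028e-05, 4.521e-05, 6.028e-05, 7.535e-05]  ψ = [1, 0, 0, 1]  (obs o_3=0)
backtrack: best end state = 3; path = [1, 3, 1, 3]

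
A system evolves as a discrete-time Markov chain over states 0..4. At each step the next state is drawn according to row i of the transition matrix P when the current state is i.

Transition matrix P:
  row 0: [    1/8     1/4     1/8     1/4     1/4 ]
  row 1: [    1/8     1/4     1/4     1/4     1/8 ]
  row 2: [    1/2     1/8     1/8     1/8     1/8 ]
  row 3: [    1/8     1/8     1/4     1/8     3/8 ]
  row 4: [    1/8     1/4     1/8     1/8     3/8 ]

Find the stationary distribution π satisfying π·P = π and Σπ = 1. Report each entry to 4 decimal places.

π = [0.1897, 0.2066, 0.1726, 0.1745, 0.2565]

Balance equations π_j = Σ_i π_i·P[i][j]:
  π_0 = 1/8·π_0 + 1/8·π_1 + 1/2·π_2 + 1/8·π_3 + 1/8·π_4
  π_1 = 1/4·π_0 + 1/4·π_1 + 1/8·π_2 + 1/8·π_3 + 1/4·π_4
  π_2 = 1/8·π_0 + 1/4·π_1 + 1/8·π_2 + 1/4·π_3 + 1/8·π_4
  π_3 = 1/4·π_0 + 1/4·π_1 + 1/8·π_2 + 1/8·π_3 + 1/8·π_4
  normalize: π_0 + π_1 + π_2 + π_3 + π_4 = 1
Solving the linear system gives exactly π = [799/4211, 870/4211, 727/4211, 735/4211, 1080/4211].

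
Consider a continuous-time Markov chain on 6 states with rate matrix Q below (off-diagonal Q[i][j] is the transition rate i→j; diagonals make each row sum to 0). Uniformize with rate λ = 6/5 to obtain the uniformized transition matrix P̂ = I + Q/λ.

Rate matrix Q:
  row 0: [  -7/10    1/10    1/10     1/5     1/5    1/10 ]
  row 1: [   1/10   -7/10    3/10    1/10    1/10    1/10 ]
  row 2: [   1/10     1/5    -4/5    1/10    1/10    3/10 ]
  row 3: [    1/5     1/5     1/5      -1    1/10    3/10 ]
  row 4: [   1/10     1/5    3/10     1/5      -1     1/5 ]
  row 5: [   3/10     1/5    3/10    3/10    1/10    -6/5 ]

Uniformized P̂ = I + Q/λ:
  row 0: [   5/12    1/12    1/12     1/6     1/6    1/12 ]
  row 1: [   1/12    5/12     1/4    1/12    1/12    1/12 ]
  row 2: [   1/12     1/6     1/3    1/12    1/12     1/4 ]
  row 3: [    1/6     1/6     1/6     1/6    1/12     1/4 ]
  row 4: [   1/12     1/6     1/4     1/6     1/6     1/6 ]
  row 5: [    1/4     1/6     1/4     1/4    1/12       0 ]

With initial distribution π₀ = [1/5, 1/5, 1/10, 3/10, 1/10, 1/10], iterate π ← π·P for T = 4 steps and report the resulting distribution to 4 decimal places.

π = [0.1790, 0.2020, 0.2269, 0.1429, 0.1073, 0.1419]

t=0: π = [0.2000, 0.2000, 0.1000, 0.3000, 0.1000, 0.1000]
t=1: π = [0.1917, 0.2000, 0.2000, 0.1500, 0.1083, 0.1500]
t=2: π = [0.1847, 0.2007, 0.2222, 0.1458, 0.1083, 0.1382]
t=3: π = [0.1801, 0.2014, 0.2256, 0.1429, 0.1078, 0.1422]
t=4: π = [0.1790, 0.2020, 0.2269, 0.1429, 0.1073, 0.1419]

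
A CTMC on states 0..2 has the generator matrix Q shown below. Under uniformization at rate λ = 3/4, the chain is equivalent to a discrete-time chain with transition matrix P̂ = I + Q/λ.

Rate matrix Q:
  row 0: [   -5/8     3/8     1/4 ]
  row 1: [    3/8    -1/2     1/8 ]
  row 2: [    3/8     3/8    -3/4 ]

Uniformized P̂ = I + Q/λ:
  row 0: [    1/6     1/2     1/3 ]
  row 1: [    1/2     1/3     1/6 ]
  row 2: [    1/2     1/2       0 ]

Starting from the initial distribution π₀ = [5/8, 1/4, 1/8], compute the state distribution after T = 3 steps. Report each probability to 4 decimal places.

t=0: π = [0.6250, 0.2500, 0.1250]
t=1: π = [0.2917, 0.4583, 0.2500]
t=2: π = [0.4028, 0.4236, 0.1736]
t=3: π = [0.3657, 0.4294, 0.2049]

π = [0.3657, 0.4294, 0.2049]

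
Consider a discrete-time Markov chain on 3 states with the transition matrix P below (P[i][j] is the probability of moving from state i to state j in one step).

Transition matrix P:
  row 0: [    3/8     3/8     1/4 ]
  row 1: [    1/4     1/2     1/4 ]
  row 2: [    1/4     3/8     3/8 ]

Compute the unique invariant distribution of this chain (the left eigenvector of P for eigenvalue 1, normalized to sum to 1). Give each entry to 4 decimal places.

Balance equations π_j = Σ_i π_i·P[i][j]:
  π_0 = 3/8·π_0 + 1/4·π_1 + 1/4·π_2
  π_1 = 3/8·π_0 + 1/2·π_1 + 3/8·π_2
  normalize: π_0 + π_1 + π_2 = 1
Solving the linear system gives exactly π = [2/7, 3/7, 2/7].

π = [0.2857, 0.4286, 0.2857]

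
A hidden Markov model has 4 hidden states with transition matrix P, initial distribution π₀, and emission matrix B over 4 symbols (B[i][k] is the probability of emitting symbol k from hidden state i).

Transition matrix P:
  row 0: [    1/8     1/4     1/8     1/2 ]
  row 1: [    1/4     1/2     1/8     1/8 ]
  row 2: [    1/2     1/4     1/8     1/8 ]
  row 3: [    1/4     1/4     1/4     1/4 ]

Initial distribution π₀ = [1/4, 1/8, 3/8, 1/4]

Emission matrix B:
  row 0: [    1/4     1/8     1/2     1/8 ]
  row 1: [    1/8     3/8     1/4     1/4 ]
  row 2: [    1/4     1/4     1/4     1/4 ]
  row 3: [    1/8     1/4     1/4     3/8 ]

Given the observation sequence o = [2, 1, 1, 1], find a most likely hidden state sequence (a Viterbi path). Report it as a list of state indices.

t=0: δ = [1.250e-01, 3.125e-02, 9.375e-02, 6.250e-02]  (obs o_0=2)
t=1: δ = [5.859e-03, 1.172e-02, 3.906e-03, 1.562e-02]  ψ = [2, 0, 0, 0]  (obs o_1=1)
t=2: δ = [4.883e-04, 2.197e-03, 9.766e-04, 9.766e-04]  ψ = [3, 1, 3, 3]  (obs o_2=1)
t=3: δ = [6.866e-05, 4.120e-04, 6.866e-05, 6.866e-05]  ψ = [1, 1, 1, 1]  (obs o_3=1)
backtrack: best end state = 1; path = [0, 1, 1, 1]

path = [0, 1, 1, 1]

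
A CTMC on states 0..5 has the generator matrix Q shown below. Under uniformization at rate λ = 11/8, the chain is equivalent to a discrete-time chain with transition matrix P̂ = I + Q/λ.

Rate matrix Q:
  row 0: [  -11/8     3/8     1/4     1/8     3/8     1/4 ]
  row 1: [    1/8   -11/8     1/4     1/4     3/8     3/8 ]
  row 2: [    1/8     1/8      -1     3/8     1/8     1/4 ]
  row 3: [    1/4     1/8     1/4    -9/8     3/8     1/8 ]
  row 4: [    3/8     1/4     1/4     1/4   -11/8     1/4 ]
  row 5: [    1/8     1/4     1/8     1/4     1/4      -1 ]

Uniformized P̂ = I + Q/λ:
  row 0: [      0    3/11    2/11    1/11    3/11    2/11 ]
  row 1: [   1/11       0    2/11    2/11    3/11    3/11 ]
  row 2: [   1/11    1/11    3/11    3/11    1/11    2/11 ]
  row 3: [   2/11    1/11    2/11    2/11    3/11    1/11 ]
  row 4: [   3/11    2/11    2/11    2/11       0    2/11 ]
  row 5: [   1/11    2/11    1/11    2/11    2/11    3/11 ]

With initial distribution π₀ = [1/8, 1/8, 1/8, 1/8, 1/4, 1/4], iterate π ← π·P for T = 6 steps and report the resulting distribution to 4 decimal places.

π = [0.1280, 0.1355, 0.1805, 0.1866, 0.1746, 0.1949]

t=0: π = [0.1250, 0.1250, 0.1250, 0.1250, 0.2500, 0.2500]
t=1: π = [0.1364, 0.1477, 0.1705, 0.1818, 0.1591, 0.2045]
t=2: π = [0.1240, 0.1353, 0.1787, 0.1849, 0.1798, 0.1973]
t=3: π = [0.1291, 0.1354, 0.1801, 0.1868, 0.1733, 0.1952]
t=4: π = [0.1277, 0.1356, 0.1804, 0.1865, 0.1750, 0.1949]
t=5: π = [0.1281, 0.1354, 0.1805, 0.1866, 0.1745, 0.1949]
t=6: π = [0.1280, 0.1355, 0.1805, 0.1866, 0.1746, 0.1949]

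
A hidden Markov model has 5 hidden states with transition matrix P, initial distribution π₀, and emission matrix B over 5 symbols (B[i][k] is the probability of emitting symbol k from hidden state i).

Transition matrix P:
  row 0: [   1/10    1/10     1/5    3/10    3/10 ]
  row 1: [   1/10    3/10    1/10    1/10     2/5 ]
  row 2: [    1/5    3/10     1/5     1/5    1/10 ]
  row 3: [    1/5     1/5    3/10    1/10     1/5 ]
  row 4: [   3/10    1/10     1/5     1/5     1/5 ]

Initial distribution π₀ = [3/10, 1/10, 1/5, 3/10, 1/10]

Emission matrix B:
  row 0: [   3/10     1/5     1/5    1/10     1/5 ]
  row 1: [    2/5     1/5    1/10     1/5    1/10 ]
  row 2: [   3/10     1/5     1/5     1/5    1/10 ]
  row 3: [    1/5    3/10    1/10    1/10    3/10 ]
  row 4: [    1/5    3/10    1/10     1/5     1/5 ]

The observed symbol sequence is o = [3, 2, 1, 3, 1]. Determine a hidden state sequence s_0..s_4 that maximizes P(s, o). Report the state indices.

t=0: δ = [3.000e-02, 2.000e-02, 4.000e-02, 3.000e-02, 2.000e-02]  (obs o_0=3)
t=1: δ = [1.600e-03, 1.200e-03, 1.800e-03, 9.000e-04, 9.000e-04]  ψ = [2, 2, 3, 0, 0]  (obs o_1=2)
t=2: δ = [7.200e-05, 1.080e-04, 7.200e-05, 1.440e-04, 1.440e-04]  ψ = [2, 2, 2, 0, 0]  (obs o_2=1)
t=3: δ = [4.320e-06, 6.480e-06, 8.640e-06, 2.880e-06, 8.640e-06]  ψ = [4, 1, 3, 4, 1]  (obs o_3=3)
t=4: δ = [5.184e-07, 5.184e-07, 3.456e-07, 5.184e-07, 7.776e-07]  ψ = [4, 2, 2, 2, 1]  (obs o_4=1)
backtrack: best end state = 4; path = [3, 2, 1, 1, 4]

path = [3, 2, 1, 1, 4]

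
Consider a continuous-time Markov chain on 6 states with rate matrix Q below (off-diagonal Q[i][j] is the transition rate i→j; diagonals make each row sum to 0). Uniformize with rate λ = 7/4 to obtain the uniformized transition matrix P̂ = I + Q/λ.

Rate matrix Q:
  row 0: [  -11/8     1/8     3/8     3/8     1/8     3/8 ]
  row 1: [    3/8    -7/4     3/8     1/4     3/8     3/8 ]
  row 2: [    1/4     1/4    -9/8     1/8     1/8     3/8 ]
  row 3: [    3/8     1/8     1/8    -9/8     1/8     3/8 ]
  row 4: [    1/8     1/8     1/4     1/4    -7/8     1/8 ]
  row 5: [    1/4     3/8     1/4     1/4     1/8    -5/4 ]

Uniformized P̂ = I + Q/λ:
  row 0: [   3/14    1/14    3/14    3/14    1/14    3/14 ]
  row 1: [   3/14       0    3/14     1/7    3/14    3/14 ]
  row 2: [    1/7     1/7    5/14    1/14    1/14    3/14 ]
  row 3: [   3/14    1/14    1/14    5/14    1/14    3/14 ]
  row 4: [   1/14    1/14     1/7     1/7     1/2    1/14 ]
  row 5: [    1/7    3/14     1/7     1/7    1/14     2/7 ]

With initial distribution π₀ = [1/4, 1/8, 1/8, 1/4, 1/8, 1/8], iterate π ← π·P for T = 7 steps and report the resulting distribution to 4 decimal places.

t=0: π = [0.2500, 0.1250, 0.1250, 0.2500, 0.1250, 0.1250]
t=1: π = [0.1786, 0.0893, 0.1786, 0.2054, 0.1429, 0.2054]
t=2: π = [0.1665, 0.1071, 0.1856, 0.1869, 0.1454, 0.2085]
t=3: π = [0.1654, 0.1068, 0.1888, 0.1815, 0.1491, 0.2084]
t=4: π = [0.1646, 0.1071, 0.1898, 0.1801, 0.1506, 0.2079]
t=5: π = [0.1644, 0.1070, 0.1901, 0.1796, 0.1513, 0.2076]
t=6: π = [0.1643, 0.1070, 0.1901, 0.1795, 0.1515, 0.2075]
t=7: π = [0.1642, 0.1070, 0.1902, 0.1795, 0.1517, 0.2075]

π = [0.1642, 0.1070, 0.1902, 0.1795, 0.1517, 0.2075]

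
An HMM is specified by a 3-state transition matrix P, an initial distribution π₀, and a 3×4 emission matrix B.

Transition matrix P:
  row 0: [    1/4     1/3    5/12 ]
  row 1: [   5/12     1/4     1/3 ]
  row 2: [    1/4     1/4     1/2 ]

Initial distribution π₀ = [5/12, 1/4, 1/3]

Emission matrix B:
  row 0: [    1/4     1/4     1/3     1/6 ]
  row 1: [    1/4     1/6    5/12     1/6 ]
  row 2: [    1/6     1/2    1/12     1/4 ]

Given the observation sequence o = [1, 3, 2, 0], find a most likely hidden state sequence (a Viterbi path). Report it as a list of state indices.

t=0: δ = [1.042e-01, 4.167e-02, 1.667e-01]  (obs o_0=1)
t=1: δ = [6.944e-03, 6.944e-03, 2.083e-02]  ψ = [2, 2, 2]  (obs o_1=3)
t=2: δ = [1.736e-03, 2.170e-03, 8.681e-04]  ψ = [2, 2, 2]  (obs o_2=2)
t=3: δ = [2.261e-04, 1.447e-04, 1.206e-04]  ψ = [1, 0, 0]  (obs o_3=0)
backtrack: best end state = 0; path = [2, 2, 1, 0]

path = [2, 2, 1, 0]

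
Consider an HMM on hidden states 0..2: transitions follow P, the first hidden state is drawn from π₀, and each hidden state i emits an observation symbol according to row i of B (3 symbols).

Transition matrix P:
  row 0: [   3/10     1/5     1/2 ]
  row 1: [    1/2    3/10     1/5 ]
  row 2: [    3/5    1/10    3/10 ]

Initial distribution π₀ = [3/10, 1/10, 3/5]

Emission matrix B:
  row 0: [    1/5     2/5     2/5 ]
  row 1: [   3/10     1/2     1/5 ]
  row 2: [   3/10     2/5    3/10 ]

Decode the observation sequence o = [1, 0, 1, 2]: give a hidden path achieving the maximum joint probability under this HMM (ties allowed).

t=0: δ = [1.200e-01, 5.000e-02, 2.400e-01]  (obs o_0=1)
t=1: δ = [2.880e-02, 7.200e-03, 2.160e-02]  ψ = [2, 0, 2]  (obs o_1=0)
t=2: δ = [5.184e-03, 2.880e-03, 5.760e-03]  ψ = [2, 0, 0]  (obs o_2=1)
t=3: δ = [1.382e-03, 2.074e-04, 7.776e-04]  ψ = [2, 0, 0]  (obs o_3=2)
backtrack: best end state = 0; path = [2, 0, 2, 0]

path = [2, 0, 2, 0]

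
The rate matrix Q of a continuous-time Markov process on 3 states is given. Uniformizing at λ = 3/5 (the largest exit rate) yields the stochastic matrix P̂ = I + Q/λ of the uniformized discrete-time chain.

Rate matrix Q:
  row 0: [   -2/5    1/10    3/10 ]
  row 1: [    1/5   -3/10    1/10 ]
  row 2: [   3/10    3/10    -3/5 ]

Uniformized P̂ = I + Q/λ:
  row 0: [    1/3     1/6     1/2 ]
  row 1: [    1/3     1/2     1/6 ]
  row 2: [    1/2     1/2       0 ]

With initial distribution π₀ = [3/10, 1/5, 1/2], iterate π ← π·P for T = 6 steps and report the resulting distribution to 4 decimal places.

t=0: π = [0.3000, 0.2000, 0.5000]
t=1: π = [0.4167, 0.4000, 0.1833]
t=2: π = [0.3639, 0.3611, 0.2750]
t=3: π = [0.3792, 0.3787, 0.2421]
t=4: π = [0.3737, 0.3736, 0.2527]
t=5: π = [0.3755, 0.3754, 0.2491]
t=6: π = [0.3749, 0.3748, 0.2503]

π = [0.3749, 0.3748, 0.2503]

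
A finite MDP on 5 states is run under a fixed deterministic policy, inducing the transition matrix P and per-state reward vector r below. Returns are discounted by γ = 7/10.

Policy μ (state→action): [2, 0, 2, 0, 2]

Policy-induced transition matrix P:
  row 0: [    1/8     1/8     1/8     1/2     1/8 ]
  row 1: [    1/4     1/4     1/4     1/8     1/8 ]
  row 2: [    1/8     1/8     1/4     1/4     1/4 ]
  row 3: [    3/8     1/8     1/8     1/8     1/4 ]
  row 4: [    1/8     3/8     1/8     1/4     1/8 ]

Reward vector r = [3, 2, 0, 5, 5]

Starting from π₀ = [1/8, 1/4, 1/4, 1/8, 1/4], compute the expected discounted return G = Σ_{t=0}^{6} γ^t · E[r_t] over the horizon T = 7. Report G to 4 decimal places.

t=0: π = [0.1250, 0.2500, 0.2500, 0.1250, 0.2500], E[r] = 2.7500, γ^t·E[r] = 2.750000, running G = 2.750000
t=1: π = [0.1875, 0.2188, 0.1875, 0.2344, 0.1719], E[r] = 3.0313, γ^t·E[r] = 2.121875, running G = 4.871875
t=2: π = [0.2109, 0.1953, 0.1758, 0.2402, 0.1777], E[r] = 3.1133, γ^t·E[r] = 1.525508, running G = 6.397383
t=3: π = [0.2095, 0.1938, 0.1714, 0.2483, 0.1770], E[r] = 3.1426, γ^t·E[r] = 1.077904, running G = 7.475287
t=4: π = [0.2113, 0.1935, 0.1707, 0.2471, 0.1775], E[r] = 3.1437, γ^t·E[r] = 0.754797, running G = 8.230084
t=5: π = [0.2110, 0.1936, 0.1705, 0.2478, 0.1772], E[r] = 3.1448, γ^t·E[r] = 0.528554, running G = 8.758638
t=6: π = [0.2111, 0.1935, 0.1705, 0.2476, 0.1773], E[r] = 3.1447, γ^t·E[r] = 0.369971, running G = 9.128608

G = 9.1286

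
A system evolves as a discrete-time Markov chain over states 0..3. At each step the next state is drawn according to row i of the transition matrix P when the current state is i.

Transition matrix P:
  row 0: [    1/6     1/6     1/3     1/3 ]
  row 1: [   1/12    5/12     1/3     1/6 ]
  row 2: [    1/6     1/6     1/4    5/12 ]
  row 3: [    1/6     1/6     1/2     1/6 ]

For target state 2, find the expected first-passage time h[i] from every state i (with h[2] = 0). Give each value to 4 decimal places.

h = [2.6620, 2.7465, 0.0000, 2.2817]

First-step conditioning: h[2] = 0; for i ≠ 2, h[i] = 1 + Σ_k P[i][k]·h[k].
  h[0] = 1 + 1/6·h[0] + 1/6·h[1] + 1/3·h[3]
  h[1] = 1 + 1/12·h[0] + 5/12·h[1] + 1/6·h[3]
  h[3] = 1 + 1/6·h[0] + 1/6·h[1] + 1/6·h[3]
Solving the 3×3 linear system over states ≠ 2 gives exactly h = [189/71, 195/71, 0, 162/71] (h[2] = 0 is the target).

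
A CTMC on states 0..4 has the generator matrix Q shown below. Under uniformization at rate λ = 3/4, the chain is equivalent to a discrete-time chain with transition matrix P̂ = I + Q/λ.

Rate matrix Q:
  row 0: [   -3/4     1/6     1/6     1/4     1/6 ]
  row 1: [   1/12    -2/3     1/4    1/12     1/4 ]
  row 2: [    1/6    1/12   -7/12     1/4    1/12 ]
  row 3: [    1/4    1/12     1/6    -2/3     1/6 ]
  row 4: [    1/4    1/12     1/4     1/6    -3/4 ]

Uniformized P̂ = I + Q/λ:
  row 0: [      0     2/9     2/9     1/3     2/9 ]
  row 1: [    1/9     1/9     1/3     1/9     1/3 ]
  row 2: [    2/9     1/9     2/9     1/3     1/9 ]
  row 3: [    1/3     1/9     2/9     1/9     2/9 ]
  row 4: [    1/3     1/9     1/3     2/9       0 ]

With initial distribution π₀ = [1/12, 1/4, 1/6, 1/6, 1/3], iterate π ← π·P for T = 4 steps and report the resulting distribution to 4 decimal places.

π = [0.2056, 0.1343, 0.2561, 0.2336, 0.1704]

t=0: π = [0.0833, 0.2500, 0.1667, 0.1667, 0.3333]
t=1: π = [0.2315, 0.1204, 0.2870, 0.2037, 0.1574]
t=2: π = [0.1975, 0.1368, 0.2531, 0.2438, 0.1687]
t=3: π = [0.2090, 0.1331, 0.2562, 0.2300, 0.1718]
t=4: π = [0.2056, 0.1343, 0.2561, 0.2336, 0.1704]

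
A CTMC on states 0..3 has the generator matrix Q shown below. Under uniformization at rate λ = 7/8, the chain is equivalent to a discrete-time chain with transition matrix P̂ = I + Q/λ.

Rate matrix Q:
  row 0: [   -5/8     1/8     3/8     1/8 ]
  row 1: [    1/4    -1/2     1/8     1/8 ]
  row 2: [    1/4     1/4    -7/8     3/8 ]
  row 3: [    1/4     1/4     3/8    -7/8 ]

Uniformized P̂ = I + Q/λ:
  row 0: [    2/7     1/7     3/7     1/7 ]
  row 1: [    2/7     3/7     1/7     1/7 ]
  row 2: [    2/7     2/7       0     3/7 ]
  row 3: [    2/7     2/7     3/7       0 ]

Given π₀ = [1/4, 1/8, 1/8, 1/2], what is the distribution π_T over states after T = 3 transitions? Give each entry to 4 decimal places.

π = [0.2857, 0.2853, 0.2591, 0.1698]

t=0: π = [0.2500, 0.1250, 0.1250, 0.5000]
t=1: π = [0.2857, 0.2679, 0.3393, 0.1071]
t=2: π = [0.2857, 0.2832, 0.2066, 0.2245]
t=3: π = [0.2857, 0.2853, 0.2591, 0.1698]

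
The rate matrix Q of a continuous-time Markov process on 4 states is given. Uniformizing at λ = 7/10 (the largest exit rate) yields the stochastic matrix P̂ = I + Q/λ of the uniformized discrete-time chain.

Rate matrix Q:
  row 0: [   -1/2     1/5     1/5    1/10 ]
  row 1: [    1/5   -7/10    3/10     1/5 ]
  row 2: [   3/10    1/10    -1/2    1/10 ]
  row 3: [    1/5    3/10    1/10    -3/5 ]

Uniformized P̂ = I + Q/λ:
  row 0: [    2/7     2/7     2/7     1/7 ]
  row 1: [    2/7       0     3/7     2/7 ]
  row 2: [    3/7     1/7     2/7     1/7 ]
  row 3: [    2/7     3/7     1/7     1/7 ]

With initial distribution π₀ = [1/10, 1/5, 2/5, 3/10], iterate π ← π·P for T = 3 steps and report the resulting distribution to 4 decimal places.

t=0: π = [0.1000, 0.2000, 0.4000, 0.3000]
t=1: π = [0.3429, 0.2143, 0.2714, 0.1714]
t=2: π = [0.3245, 0.2102, 0.2918, 0.1735]
t=3: π = [0.3274, 0.2087, 0.2910, 0.1729]

π = [0.3274, 0.2087, 0.2910, 0.1729]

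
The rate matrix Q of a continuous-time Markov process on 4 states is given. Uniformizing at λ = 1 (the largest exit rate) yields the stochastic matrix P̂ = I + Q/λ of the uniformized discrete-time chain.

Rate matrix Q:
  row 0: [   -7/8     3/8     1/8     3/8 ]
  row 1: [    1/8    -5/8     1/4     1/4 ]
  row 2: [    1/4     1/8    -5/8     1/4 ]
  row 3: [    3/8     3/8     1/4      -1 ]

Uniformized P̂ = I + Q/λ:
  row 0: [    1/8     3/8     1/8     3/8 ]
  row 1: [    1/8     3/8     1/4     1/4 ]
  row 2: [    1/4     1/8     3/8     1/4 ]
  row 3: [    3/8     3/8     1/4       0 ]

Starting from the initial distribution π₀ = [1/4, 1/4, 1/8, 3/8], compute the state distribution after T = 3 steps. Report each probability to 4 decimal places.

t=0: π = [0.2500, 0.2500, 0.1250, 0.3750]
t=1: π = [0.2344, 0.3438, 0.2344, 0.1875]
t=2: π = [0.2012, 0.3164, 0.2500, 0.2324]
t=3: π = [0.2144, 0.3125, 0.2561, 0.2170]

π = [0.2144, 0.3125, 0.2561, 0.2170]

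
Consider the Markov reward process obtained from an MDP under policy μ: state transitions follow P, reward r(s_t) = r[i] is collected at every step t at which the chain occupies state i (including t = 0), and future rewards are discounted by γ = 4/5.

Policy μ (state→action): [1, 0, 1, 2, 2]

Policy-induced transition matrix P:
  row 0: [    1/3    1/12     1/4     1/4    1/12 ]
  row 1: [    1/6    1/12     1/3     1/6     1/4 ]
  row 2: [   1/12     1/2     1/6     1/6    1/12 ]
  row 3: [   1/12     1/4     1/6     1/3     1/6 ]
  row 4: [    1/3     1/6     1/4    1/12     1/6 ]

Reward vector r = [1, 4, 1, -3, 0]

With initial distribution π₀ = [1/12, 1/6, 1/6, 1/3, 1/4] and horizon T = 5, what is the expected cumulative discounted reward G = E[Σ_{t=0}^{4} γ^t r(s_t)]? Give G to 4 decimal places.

G = 1.5846

t=0: π = [0.0833, 0.1667, 0.1667, 0.3333, 0.2500], E[r] = -0.0833, γ^t·E[r] = -0.083333, running G = -0.083333
t=1: π = [0.1806, 0.2292, 0.2222, 0.2083, 0.1597], E[r] = 0.6944, γ^t·E[r] = 0.555556, running G = 0.472222
t=2: π = [0.1875, 0.2240, 0.2332, 0.2031, 0.1522], E[r] = 0.7072, γ^t·E[r] = 0.452593, running G = 0.924815
t=3: π = [0.1869, 0.2270, 0.2323, 0.2035, 0.1503], E[r] = 0.7170, γ^t·E[r] = 0.367111, running G = 1.291926
t=4: π = [0.1866, 0.2266, 0.2326, 0.2036, 0.1507], E[r] = 0.7145, γ^t·E[r] = 0.292658, running G = 1.584584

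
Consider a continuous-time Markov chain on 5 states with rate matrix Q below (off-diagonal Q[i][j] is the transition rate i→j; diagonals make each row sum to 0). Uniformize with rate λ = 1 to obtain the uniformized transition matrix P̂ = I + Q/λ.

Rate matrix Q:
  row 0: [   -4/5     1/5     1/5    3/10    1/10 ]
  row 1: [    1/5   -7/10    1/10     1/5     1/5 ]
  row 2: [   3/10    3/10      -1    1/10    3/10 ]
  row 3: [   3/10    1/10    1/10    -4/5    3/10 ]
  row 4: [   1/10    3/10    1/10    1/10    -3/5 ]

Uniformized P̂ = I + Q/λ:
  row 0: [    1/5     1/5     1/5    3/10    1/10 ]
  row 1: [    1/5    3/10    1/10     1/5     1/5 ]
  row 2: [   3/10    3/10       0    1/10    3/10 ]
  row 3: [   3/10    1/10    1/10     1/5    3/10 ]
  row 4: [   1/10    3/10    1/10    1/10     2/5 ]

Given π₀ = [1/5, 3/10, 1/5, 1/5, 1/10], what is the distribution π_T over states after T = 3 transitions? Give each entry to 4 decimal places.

π = [0.2048, 0.2417, 0.1092, 0.1838, 0.2605]

t=0: π = [0.2000, 0.3000, 0.2000, 0.2000, 0.1000]
t=1: π = [0.2300, 0.2400, 0.1000, 0.1900, 0.2400]
t=2: π = [0.2050, 0.2390, 0.1130, 0.1890, 0.2540]
t=3: π = [0.2048, 0.2417, 0.1092, 0.1838, 0.2605]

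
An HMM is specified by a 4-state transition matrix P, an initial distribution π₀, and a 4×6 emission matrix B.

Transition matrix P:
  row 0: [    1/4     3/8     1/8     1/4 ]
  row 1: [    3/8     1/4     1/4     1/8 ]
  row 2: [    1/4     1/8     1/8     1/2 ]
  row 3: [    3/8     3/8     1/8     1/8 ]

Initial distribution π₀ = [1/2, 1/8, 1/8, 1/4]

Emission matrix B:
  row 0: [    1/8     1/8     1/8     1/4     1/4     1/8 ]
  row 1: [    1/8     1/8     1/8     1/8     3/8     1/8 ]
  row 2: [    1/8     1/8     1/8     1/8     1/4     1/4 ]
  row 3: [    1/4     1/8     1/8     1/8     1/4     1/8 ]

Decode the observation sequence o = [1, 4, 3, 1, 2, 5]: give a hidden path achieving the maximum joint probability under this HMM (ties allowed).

path = [0, 1, 0, 1, 0, 1]

t=0: δ = [6.250e-02, 1.562e-02, 1.562e-02, 3.125e-02]  (obs o_0=1)
t=1: δ = [3.906e-03, 8.789e-03, 1.953e-03, 3.906e-03]  ψ = [0, 0, 0, 0]  (obs o_1=4)
t=2: δ = [8.240e-04, 2.747e-04, 2.747e-04, 1.373e-04]  ψ = [1, 1, 1, 1]  (obs o_2=3)
t=3: δ = [2.575e-05, 3.862e-05, 1.287e-05, 2.575e-05]  ψ = [0, 0, 0, 0]  (obs o_3=1)
t=4: δ = [1.810e-06, 1.207e-06, 1.207e-06, 8.047e-07]  ψ = [1, 0, 1, 0]  (obs o_4=2)
t=5: δ = [5.658e-08, 8.487e-08, 7.544e-08, 7.544e-08]  ψ = [0, 0, 1, 2]  (obs o_5=5)
backtrack: best end state = 1; path = [0, 1, 0, 1, 0, 1]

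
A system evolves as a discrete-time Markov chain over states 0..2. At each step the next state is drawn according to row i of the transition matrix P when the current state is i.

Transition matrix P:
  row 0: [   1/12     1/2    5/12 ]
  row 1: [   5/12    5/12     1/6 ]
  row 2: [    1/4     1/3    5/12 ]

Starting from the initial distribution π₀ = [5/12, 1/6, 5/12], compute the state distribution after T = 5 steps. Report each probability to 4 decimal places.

π = [0.2731, 0.4134, 0.3135]

t=0: π = [0.4167, 0.1667, 0.4167]
t=1: π = [0.2083, 0.4167, 0.3750]
t=2: π = [0.2847, 0.4028, 0.3125]
t=3: π = [0.2697, 0.4144, 0.3160]
t=4: π = [0.2741, 0.4128, 0.3131]
t=5: π = [0.2731, 0.4134, 0.3135]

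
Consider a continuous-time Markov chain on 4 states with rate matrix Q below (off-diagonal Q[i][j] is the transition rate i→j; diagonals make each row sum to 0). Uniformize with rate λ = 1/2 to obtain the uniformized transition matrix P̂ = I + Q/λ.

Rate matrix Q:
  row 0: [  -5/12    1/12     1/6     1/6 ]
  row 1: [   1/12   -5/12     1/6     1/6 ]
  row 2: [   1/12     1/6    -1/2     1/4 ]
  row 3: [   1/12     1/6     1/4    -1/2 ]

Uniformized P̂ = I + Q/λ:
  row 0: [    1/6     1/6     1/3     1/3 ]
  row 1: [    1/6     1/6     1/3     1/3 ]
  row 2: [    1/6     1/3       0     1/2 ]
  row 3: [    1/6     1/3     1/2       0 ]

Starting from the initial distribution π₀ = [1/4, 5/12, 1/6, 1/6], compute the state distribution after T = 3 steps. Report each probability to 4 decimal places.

t=0: π = [0.2500, 0.4167, 0.1667, 0.1667]
t=1: π = [0.1667, 0.2222, 0.3056, 0.3056]
t=2: π = [0.1667, 0.2685, 0.2824, 0.2824]
t=3: π = [0.1667, 0.2608, 0.2863, 0.2863]

π = [0.1667, 0.2608, 0.2863, 0.2863]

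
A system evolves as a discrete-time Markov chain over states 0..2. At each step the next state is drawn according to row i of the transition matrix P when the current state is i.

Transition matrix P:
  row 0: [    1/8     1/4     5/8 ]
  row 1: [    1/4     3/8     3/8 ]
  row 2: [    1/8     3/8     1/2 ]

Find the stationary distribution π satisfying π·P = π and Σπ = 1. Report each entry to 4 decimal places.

Balance equations π_j = Σ_i π_i·P[i][j]:
  π_0 = 1/8·π_0 + 1/4·π_1 + 1/8·π_2
  π_1 = 1/4·π_0 + 3/8·π_1 + 3/8·π_2
  normalize: π_0 + π_1 + π_2 = 1
Solving the linear system gives exactly π = [11/65, 23/65, 31/65].

π = [0.1692, 0.3538, 0.4769]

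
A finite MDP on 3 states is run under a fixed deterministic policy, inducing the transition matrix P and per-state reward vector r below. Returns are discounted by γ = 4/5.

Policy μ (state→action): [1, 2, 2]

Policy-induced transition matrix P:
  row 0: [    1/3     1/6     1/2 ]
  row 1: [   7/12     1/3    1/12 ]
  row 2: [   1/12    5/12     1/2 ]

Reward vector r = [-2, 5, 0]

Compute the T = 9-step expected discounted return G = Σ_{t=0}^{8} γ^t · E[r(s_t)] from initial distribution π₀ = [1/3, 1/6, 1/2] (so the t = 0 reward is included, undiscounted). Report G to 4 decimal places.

t=0: π = [0.3333, 0.1667, 0.5000], E[r] = 0.1667, γ^t·E[r] = 0.166667, running G = 0.166667
t=1: π = [0.2500, 0.3194, 0.4306], E[r] = 1.0972, γ^t·E[r] = 0.877778, running G = 1.044444
t=2: π = [0.3056, 0.3275, 0.3669], E[r] = 1.0266, γ^t·E[r] = 0.657037, running G = 1.701481
t=3: π = [0.3235, 0.3130, 0.3635], E[r] = 0.9179, γ^t·E[r] = 0.469975, running G = 2.171457
t=4: π = [0.3207, 0.3097, 0.3696], E[r] = 0.9072, γ^t·E[r] = 0.371572, running G = 2.543029
t=5: π = [0.3184, 0.3107, 0.3710], E[r] = 0.9167, γ^t·E[r] = 0.300380, running G = 2.843409
t=6: π = [0.3183, 0.3112, 0.3705], E[r] = 0.9194, γ^t·E[r] = 0.241014, running G = 3.084423
t=7: π = [0.3185, 0.3112, 0.3703], E[r] = 0.9189, γ^t·E[r] = 0.192698, running G = 3.277121
t=8: π = [0.3185, 0.3111, 0.3703], E[r] = 0.9185, γ^t·E[r] = 0.154096, running G = 3.431217

G = 3.4312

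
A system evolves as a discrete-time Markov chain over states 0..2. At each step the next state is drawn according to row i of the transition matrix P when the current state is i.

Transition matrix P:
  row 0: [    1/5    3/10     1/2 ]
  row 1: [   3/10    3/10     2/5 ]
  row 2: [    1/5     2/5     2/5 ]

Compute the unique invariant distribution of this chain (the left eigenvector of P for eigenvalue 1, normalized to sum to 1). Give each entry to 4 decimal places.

π = [0.2342, 0.3423, 0.4234]

Balance equations π_j = Σ_i π_i·P[i][j]:
  π_0 = 1/5·π_0 + 3/10·π_1 + 1/5·π_2
  π_1 = 3/10·π_0 + 3/10·π_1 + 2/5·π_2
  normalize: π_0 + π_1 + π_2 = 1
Solving the linear system gives exactly π = [26/111, 38/111, 47/111].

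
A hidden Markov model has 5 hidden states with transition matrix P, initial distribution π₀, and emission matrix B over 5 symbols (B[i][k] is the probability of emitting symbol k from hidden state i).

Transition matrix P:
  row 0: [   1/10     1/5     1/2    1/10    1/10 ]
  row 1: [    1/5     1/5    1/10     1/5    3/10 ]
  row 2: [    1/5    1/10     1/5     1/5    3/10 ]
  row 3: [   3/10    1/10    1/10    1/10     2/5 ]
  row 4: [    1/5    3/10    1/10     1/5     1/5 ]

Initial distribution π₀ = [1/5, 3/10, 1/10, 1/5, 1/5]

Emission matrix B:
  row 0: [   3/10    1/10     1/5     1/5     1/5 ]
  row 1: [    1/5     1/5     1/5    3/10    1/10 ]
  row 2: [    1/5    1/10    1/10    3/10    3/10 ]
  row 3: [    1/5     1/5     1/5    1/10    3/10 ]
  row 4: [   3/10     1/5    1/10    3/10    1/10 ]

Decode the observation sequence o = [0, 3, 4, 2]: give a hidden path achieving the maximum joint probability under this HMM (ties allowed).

t=0: δ = [6.000e-02, 6.000e-02, 2.000e-02, 4.000e-02, 6.000e-02]  (obs o_0=0)
t=1: δ = [2.400e-03, 5.400e-03, 9.000e-03, 1.200e-03, 5.400e-03]  ψ = [1, 4, 0, 1, 1]  (obs o_1=3)
t=2: δ = [3.600e-04, 1.620e-04, 5.400e-04, 5.400e-04, 2.700e-04]  ψ = [2, 4, 2, 2, 2]  (obs o_2=4)
t=3: δ = [3.240e-05, 1.620e-05, 1.800e-05, 2.160e-05, 2.160e-05]  ψ = [3, 4, 0, 2, 3]  (obs o_3=2)
backtrack: best end state = 0; path = [0, 2, 3, 0]

path = [0, 2, 3, 0]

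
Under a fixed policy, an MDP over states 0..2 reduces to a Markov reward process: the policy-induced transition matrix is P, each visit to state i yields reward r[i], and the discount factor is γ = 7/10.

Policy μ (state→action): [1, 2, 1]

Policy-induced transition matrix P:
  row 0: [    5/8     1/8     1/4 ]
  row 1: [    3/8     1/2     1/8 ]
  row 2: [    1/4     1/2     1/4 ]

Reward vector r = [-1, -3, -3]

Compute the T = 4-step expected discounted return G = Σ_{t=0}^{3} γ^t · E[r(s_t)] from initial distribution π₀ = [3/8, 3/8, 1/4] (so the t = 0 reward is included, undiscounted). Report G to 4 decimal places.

t=0: π = [0.3750, 0.3750, 0.2500], E[r] = -2.2500, γ^t·E[r] = -2.250000, running G = -2.250000
t=1: π = [0.4375, 0.3594, 0.2031], E[r] = -2.1250, γ^t·E[r] = -1.487500, running G = -3.737500
t=2: π = [0.4590, 0.3359, 0.2051], E[r] = -2.0820, γ^t·E[r] = -1.020195, running G = -4.757695
t=3: π = [0.4641, 0.3279, 0.2080], E[r] = -2.0718, γ^t·E[r] = -0.710620, running G = -5.468315

G = -5.4683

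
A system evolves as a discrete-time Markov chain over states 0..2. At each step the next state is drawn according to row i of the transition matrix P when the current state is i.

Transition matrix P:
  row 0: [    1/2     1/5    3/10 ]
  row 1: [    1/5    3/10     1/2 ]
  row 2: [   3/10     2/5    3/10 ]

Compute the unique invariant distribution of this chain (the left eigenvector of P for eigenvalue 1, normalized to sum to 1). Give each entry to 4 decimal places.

Balance equations π_j = Σ_i π_i·P[i][j]:
  π_0 = 1/2·π_0 + 1/5·π_1 + 3/10·π_2
  π_1 = 1/5·π_0 + 3/10·π_1 + 2/5·π_2
  normalize: π_0 + π_1 + π_2 = 1
Solving the linear system gives exactly π = [29/86, 13/43, 31/86].

π = [0.3372, 0.3023, 0.3605]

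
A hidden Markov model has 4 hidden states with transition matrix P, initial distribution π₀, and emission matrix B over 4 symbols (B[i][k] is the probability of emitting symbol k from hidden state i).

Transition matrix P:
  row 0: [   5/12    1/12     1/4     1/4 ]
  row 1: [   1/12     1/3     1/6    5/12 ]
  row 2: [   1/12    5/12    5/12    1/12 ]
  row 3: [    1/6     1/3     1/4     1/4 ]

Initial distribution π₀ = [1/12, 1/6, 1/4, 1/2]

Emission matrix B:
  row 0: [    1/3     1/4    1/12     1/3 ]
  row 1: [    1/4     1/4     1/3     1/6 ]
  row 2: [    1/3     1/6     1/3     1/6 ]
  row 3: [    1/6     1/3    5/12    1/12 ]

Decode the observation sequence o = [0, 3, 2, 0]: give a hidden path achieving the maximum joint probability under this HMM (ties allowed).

path = [2, 2, 2, 2]

t=0: δ = [2.778e-02, 4.167e-02, 8.333e-02, 8.333e-02]  (obs o_0=0)
t=1: δ = [4.630e-03, 5.787e-03, 5.787e-03, 1.736e-03]  ψ = [3, 2, 2, 3]  (obs o_1=3)
t=2: δ = [1.608e-04, 8.038e-04, 8.038e-04, 1.005e-03]  ψ = [0, 2, 2, 1]  (obs o_2=2)
t=3: δ = [5.582e-05, 8.372e-05, 1.116e-04, 5.582e-05]  ψ = [3, 2, 2, 1]  (obs o_3=0)
backtrack: best end state = 2; path = [2, 2, 2, 2]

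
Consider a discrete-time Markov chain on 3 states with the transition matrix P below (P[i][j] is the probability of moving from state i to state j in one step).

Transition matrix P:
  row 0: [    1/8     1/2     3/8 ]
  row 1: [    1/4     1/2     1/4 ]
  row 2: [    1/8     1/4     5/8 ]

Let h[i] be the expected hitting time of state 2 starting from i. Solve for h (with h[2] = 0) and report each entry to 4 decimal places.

h = [3.2000, 3.6000, 0.0000]

First-step conditioning: h[2] = 0; for i ≠ 2, h[i] = 1 + Σ_k P[i][k]·h[k].
  h[0] = 1 + 1/8·h[0] + 1/2·h[1]
  h[1] = 1 + 1/4·h[0] + 1/2·h[1]
Solving the 2×2 linear system over states ≠ 2 gives exactly h = [16/5, 18/5, 0] (h[2] = 0 is the target).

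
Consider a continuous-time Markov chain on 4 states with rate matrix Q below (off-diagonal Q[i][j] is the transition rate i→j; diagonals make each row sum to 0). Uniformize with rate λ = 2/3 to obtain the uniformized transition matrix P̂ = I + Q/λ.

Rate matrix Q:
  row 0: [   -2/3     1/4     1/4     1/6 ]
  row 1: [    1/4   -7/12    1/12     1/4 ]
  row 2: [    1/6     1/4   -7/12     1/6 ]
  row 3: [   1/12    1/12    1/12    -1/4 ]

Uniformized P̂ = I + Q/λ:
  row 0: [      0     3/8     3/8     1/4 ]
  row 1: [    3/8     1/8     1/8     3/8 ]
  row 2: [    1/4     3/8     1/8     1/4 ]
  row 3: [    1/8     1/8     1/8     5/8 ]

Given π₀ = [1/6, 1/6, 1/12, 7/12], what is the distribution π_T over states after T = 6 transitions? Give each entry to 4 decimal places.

π = [0.1769, 0.2115, 0.1692, 0.4425]

t=0: π = [0.1667, 0.1667, 0.0833, 0.5833]
t=1: π = [0.1563, 0.1875, 0.1667, 0.4896]
t=2: π = [0.1732, 0.2057, 0.1641, 0.4570]
t=3: π = [0.1753, 0.2093, 0.1683, 0.4471]
t=4: π = [0.1765, 0.2109, 0.1688, 0.4438]
t=5: π = [0.1768, 0.2113, 0.1691, 0.4428]
t=6: π = [0.1769, 0.2115, 0.1692, 0.4425]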